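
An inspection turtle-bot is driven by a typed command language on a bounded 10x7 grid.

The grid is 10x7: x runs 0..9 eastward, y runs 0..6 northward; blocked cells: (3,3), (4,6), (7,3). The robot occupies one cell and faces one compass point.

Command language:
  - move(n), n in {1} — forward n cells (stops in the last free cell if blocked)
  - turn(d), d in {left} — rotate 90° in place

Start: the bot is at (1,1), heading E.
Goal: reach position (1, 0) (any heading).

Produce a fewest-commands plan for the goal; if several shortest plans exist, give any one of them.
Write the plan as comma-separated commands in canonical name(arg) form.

from: at (1,1), heading E
step 1 (turn(left)): at (1,1), heading N
step 2 (turn(left)): at (1,1), heading W
step 3 (turn(left)): at (1,1), heading S
step 4 (move(1)): at (1,0), heading S
shorter routes all fall short; 4 is best.

turn(left), turn(left), turn(left), move(1)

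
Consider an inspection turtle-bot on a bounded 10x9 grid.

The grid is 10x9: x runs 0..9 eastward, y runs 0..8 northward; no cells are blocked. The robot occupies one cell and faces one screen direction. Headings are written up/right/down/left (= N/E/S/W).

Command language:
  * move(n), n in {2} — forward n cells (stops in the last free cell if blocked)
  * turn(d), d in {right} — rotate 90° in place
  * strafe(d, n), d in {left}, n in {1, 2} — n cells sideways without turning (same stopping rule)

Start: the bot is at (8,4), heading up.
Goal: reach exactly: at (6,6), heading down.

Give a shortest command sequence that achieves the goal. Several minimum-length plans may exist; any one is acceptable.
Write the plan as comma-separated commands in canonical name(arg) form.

move(2), strafe(left, 2), turn(right), turn(right)

from: at (8,4), heading up
[1] after move(2): at (8,6), heading up
[2] after strafe(left, 2): at (6,6), heading up
[3] after turn(right): at (6,6), heading right
[4] after turn(right): at (6,6), heading down
no 3-step plan works, so 4 is optimal.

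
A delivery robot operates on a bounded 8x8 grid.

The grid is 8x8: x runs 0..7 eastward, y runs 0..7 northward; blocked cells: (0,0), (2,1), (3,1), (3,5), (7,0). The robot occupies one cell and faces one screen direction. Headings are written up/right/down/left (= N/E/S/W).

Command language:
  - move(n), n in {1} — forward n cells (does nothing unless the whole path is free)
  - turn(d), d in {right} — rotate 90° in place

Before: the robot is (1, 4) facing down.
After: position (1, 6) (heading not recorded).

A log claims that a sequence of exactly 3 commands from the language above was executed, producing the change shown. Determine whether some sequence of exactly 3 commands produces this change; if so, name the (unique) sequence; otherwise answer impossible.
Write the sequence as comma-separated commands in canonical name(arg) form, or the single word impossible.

impossible

no 3-step route produces this change.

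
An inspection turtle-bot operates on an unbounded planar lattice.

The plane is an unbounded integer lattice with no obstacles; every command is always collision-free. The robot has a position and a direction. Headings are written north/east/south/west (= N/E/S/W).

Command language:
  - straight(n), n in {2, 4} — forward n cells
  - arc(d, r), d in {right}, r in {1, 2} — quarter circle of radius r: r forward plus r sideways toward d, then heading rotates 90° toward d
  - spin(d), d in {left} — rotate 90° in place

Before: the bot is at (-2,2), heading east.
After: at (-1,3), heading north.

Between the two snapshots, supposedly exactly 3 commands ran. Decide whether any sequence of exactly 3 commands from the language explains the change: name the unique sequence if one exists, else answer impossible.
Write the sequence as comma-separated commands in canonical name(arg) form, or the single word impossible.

key: cell and facing (now N) both changed — the 3 commands mix motion and turning
start: at (-2,2), heading east
[1] after spin(left): at (-2,2), heading north
[2] after arc(right, 1): at (-1,3), heading east
[3] after spin(left): at (-1,3), heading north
no other 3-command option fits: unique.

spin(left), arc(right, 1), spin(left)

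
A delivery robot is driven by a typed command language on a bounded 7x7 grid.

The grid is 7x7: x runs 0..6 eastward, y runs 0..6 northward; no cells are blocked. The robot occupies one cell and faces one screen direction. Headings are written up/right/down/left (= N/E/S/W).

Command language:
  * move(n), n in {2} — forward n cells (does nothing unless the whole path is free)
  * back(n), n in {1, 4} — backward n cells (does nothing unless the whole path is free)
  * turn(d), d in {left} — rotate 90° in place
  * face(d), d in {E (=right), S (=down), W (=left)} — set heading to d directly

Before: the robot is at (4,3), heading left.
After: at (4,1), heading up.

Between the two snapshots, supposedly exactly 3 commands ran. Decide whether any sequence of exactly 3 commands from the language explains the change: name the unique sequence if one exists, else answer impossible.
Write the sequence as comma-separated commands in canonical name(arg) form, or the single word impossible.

all 343 sequences checked — none match.

impossible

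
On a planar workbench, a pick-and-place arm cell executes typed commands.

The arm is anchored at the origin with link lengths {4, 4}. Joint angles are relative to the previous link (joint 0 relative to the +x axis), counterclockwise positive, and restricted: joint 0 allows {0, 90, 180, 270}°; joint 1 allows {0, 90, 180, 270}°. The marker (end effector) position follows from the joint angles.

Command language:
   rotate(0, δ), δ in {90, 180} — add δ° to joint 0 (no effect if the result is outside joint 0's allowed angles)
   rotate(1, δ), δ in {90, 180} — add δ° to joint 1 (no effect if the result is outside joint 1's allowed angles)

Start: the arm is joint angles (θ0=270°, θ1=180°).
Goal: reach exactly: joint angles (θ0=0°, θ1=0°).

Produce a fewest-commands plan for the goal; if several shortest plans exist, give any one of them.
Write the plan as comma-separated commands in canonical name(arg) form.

start: joint angles (θ0=270°, θ1=180°)
t=1 rotate(0, 90) ⇒ joint angles (θ0=0°, θ1=180°)
t=2 rotate(1, 180) ⇒ joint angles (θ0=0°, θ1=0°)
shorter routes all fall short; 2 is best.

rotate(0, 90), rotate(1, 180)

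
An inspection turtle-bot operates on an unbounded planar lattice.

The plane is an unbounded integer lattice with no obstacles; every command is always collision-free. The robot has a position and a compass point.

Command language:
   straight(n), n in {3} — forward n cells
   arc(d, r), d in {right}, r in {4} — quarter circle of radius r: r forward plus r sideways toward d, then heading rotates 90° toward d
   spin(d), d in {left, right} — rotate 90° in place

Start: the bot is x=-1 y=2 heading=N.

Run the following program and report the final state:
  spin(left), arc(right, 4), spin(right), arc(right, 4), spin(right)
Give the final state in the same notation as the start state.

begin: x=-1 y=2 heading=N
[1] after spin(left): x=-1 y=2 heading=W
[2] after arc(right, 4): x=-5 y=6 heading=N
[3] after spin(right): x=-5 y=6 heading=E
[4] after arc(right, 4): x=-1 y=2 heading=S
[5] after spin(right): x=-1 y=2 heading=W

x=-1 y=2 heading=W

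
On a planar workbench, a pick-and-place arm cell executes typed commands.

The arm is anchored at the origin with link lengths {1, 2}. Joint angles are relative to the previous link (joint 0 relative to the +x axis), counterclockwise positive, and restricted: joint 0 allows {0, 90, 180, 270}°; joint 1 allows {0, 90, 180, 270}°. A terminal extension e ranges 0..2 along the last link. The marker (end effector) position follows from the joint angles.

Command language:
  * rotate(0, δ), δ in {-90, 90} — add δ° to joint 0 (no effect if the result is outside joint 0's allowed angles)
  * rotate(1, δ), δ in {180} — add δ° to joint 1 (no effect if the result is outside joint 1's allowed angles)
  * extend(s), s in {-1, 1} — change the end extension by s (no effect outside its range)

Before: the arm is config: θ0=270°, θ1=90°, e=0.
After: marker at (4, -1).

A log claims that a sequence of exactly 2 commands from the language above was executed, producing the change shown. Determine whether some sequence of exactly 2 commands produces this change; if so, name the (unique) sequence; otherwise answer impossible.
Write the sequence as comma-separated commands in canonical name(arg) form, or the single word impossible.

begin: config: θ0=270°, θ1=90°, e=0
[1] after extend(1): config: θ0=270°, θ1=90°, e=1
[2] after extend(1): config: θ0=270°, θ1=90°, e=2
uniquely the one of 25 2-step routes that fits.

extend(1), extend(1)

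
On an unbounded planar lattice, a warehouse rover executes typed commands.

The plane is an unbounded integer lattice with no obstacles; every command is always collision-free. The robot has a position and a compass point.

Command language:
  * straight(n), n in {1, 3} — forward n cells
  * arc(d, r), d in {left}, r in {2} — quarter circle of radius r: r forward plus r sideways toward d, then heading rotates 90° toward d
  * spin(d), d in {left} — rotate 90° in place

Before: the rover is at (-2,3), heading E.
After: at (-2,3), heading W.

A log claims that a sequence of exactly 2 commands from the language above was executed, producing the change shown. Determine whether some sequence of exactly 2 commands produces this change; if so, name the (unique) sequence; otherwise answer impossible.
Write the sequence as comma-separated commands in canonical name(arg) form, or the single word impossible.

spin(left), spin(left)

key: (-2,3) unmoved — no command in the sequence translates
start: at (-2,3), heading E
1. spin(left) → at (-2,3), heading N
2. spin(left) → at (-2,3), heading W
all 16 alternatives checked — unique.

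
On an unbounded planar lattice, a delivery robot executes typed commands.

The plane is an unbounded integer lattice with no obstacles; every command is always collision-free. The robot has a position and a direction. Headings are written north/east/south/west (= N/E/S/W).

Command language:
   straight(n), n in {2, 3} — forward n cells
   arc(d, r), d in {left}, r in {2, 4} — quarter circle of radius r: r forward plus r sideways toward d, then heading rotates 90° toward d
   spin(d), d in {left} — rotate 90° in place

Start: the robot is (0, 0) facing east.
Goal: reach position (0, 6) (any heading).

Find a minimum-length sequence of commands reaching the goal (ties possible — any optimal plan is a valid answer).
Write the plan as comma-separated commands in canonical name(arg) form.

arc(left, 4), arc(left, 2), straight(2)

start: (0, 0) facing east
t=1 arc(left, 4) ⇒ (4, 4) facing north
t=2 arc(left, 2) ⇒ (2, 6) facing west
t=3 straight(2) ⇒ (0, 6) facing west
minimal: 3 command(s), checked below 3.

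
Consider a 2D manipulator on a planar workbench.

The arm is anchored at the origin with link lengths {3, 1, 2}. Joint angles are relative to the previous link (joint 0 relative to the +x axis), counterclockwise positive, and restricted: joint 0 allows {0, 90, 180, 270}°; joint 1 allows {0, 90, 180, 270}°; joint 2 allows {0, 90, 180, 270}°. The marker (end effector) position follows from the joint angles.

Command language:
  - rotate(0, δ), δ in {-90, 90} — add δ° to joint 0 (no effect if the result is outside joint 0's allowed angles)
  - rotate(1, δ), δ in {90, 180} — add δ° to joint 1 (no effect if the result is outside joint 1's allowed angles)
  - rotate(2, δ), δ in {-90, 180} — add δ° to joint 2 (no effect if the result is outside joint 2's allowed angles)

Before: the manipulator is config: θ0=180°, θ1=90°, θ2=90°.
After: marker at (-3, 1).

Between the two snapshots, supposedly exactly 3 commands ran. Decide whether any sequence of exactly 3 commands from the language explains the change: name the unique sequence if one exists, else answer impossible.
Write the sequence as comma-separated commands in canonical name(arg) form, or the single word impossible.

initial: config: θ0=180°, θ1=90°, θ2=90°
step 1 (rotate(2, -90)): config: θ0=180°, θ1=90°, θ2=0°
step 2 (rotate(2, -90)): config: θ0=180°, θ1=90°, θ2=270°
step 3 (rotate(2, -90)): config: θ0=180°, θ1=90°, θ2=180°
no rival 3-sequence matches.

rotate(2, -90), rotate(2, -90), rotate(2, -90)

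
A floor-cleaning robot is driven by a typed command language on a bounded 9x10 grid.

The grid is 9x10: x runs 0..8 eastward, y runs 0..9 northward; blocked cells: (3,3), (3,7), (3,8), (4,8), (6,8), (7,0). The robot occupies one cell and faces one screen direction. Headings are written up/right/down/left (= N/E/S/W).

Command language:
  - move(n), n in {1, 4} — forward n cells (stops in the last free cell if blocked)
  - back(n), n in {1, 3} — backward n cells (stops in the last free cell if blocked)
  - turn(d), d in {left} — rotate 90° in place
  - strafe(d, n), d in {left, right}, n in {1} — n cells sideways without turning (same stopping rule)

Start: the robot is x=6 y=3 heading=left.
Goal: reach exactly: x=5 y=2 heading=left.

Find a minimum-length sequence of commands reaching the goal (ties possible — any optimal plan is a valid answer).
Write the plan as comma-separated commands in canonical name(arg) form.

t0: x=6 y=3 heading=left
[1] after move(1): x=5 y=3 heading=left
[2] after strafe(left, 1): x=5 y=2 heading=left
nothing shorter than 2 reaches the goal.

move(1), strafe(left, 1)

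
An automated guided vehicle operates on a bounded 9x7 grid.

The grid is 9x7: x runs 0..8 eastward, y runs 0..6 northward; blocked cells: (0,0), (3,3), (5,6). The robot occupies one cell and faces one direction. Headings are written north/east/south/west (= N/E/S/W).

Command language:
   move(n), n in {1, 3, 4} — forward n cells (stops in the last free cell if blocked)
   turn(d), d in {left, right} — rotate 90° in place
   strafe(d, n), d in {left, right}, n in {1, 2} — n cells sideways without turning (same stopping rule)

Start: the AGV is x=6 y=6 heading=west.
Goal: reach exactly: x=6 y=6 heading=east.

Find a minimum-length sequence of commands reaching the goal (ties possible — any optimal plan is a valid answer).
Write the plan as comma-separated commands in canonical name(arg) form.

start: x=6 y=6 heading=west
1. turn(right) → x=6 y=6 heading=north
2. turn(right) → x=6 y=6 heading=east
no 1-step plan works, so 2 is optimal.

turn(right), turn(right)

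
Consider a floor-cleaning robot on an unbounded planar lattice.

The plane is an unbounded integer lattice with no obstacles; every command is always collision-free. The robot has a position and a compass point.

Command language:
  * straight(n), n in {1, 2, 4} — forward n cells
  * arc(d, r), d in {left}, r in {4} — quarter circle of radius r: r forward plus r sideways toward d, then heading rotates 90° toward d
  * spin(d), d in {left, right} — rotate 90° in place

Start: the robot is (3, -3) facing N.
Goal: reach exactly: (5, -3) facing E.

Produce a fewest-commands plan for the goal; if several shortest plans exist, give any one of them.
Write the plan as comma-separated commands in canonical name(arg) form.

spin(right), straight(2)

initial: (3, -3) facing N
[1] after spin(right): (3, -3) facing E
[2] after straight(2): (5, -3) facing E
shorter routes all fall short; 2 is best.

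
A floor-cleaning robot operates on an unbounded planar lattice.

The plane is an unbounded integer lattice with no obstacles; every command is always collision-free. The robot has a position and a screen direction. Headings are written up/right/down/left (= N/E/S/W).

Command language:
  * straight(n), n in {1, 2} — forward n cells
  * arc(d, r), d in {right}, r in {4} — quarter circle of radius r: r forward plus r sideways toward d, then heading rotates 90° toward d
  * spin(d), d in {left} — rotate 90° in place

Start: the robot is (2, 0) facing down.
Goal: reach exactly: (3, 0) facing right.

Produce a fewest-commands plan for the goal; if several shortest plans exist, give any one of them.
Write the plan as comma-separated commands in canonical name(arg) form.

spin(left), straight(1)

initial: (2, 0) facing down
step 1 (spin(left)): (2, 0) facing right
step 2 (straight(1)): (3, 0) facing right
minimal: 2 command(s), checked below 2.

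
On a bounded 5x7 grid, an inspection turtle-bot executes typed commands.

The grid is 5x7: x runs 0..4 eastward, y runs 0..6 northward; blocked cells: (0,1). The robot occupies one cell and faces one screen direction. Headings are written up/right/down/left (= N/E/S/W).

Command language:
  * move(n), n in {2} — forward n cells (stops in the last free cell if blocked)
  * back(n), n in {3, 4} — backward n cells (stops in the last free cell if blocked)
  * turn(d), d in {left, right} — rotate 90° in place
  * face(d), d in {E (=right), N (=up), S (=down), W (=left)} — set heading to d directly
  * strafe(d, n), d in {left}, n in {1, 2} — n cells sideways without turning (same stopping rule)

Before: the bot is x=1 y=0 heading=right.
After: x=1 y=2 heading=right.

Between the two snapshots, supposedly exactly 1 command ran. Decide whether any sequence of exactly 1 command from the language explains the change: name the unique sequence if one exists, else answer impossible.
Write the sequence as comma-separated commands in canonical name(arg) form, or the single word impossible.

strafe(left, 2)

key: heading stays E — the single command does not turn
initial: x=1 y=0 heading=right
1. strafe(left, 2) → x=1 y=2 heading=right
uniquely the one of 11 1-step routes that fits.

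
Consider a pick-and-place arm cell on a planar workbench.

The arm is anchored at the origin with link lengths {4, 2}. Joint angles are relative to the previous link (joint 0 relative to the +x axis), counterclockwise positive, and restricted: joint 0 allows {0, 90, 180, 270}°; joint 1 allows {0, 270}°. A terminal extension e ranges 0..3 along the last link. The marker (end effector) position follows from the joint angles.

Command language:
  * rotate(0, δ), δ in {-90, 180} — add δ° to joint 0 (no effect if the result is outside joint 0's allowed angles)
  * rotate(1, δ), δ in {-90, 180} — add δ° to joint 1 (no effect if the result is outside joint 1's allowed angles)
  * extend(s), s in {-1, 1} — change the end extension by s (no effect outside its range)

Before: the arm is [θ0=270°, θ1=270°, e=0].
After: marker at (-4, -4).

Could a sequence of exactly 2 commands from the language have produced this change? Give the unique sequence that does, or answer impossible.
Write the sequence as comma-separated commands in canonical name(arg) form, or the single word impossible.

extend(1), extend(1)

begin: [θ0=270°, θ1=270°, e=0]
[1] after extend(1): [θ0=270°, θ1=270°, e=1]
[2] after extend(1): [θ0=270°, θ1=270°, e=2]
no other 2-command option fits: unique.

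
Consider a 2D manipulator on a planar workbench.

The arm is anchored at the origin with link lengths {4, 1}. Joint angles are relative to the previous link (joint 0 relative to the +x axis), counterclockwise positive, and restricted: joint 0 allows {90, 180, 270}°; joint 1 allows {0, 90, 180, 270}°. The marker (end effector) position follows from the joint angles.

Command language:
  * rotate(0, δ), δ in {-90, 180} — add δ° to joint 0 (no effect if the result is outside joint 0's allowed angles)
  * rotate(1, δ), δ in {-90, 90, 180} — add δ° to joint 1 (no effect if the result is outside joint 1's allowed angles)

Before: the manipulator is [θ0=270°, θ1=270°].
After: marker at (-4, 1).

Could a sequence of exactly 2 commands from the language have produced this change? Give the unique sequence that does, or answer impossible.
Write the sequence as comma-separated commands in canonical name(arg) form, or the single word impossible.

rotate(0, -90), rotate(0, 180)

key: running rotate(0, 180) before rotate(0, -90) would end elsewhere — order is forced
t0: [θ0=270°, θ1=270°]
[1] after rotate(0, -90): [θ0=180°, θ1=270°]
[2] after rotate(0, 180): [θ0=180°, θ1=270°]
no other 2-command option fits: unique.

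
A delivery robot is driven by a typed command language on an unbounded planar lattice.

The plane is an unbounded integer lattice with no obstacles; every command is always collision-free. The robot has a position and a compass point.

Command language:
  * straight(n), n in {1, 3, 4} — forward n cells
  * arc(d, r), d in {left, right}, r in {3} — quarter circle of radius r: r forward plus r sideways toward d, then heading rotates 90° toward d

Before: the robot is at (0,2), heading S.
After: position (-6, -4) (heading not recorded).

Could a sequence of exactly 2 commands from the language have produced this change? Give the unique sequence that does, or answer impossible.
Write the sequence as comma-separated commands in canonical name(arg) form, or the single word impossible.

key: running arc(left, 3) before arc(right, 3) would end elsewhere — order is forced
from: at (0,2), heading S
t=1 arc(right, 3) ⇒ at (-3,-1), heading W
t=2 arc(left, 3) ⇒ at (-6,-4), heading S
no rival 2-sequence matches.

arc(right, 3), arc(left, 3)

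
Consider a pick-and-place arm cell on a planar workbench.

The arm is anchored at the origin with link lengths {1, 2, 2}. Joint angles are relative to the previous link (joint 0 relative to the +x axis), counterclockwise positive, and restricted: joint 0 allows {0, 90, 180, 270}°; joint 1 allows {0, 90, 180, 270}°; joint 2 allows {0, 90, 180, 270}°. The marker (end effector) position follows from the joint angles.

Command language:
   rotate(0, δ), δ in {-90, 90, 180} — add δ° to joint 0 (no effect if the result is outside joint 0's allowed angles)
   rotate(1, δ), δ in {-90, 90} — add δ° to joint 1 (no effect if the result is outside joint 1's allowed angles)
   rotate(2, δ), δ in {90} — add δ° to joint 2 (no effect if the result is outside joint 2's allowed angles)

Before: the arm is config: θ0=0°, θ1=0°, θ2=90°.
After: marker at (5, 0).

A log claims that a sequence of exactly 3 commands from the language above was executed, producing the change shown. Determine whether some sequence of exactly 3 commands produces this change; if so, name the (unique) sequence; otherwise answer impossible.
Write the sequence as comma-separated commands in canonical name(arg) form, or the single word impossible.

rotate(2, 90), rotate(2, 90), rotate(2, 90)

t0: config: θ0=0°, θ1=0°, θ2=90°
1. rotate(2, 90) → config: θ0=0°, θ1=0°, θ2=180°
2. rotate(2, 90) → config: θ0=0°, θ1=0°, θ2=270°
3. rotate(2, 90) → config: θ0=0°, θ1=0°, θ2=0°
no rival 3-sequence matches.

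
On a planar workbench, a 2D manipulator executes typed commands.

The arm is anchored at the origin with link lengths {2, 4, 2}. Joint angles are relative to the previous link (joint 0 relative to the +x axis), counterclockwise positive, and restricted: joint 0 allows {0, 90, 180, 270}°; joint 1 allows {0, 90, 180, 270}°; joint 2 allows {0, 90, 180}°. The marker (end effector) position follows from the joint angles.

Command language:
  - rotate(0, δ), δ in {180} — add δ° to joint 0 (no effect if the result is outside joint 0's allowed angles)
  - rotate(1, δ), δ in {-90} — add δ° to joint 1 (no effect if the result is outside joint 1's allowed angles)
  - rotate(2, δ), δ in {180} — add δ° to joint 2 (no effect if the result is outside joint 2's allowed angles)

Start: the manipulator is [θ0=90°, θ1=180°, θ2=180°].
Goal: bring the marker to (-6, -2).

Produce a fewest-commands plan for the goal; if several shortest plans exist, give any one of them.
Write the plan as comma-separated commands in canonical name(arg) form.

initial: [θ0=90°, θ1=180°, θ2=180°]
step 1 (rotate(2, 180)): [θ0=90°, θ1=180°, θ2=0°]
step 2 (rotate(0, 180)): [θ0=270°, θ1=180°, θ2=0°]
step 3 (rotate(1, -90)): [θ0=270°, θ1=90°, θ2=0°]
step 4 (rotate(1, -90)): [θ0=270°, θ1=0°, θ2=0°]
step 5 (rotate(1, -90)): [θ0=270°, θ1=270°, θ2=0°]
nothing shorter than 5 reaches the goal.

rotate(2, 180), rotate(0, 180), rotate(1, -90), rotate(1, -90), rotate(1, -90)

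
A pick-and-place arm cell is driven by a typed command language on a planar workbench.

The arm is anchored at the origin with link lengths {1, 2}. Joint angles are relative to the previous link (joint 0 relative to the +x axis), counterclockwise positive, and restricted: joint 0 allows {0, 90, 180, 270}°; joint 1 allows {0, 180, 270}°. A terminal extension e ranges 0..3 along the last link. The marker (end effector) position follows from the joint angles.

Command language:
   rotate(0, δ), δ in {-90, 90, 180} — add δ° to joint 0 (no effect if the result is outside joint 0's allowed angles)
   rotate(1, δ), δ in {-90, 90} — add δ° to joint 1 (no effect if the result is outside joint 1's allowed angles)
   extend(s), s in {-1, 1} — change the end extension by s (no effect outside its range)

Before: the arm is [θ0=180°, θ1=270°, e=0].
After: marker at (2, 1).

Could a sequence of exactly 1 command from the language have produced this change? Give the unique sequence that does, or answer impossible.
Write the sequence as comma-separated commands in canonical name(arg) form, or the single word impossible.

begin: [θ0=180°, θ1=270°, e=0]
t=1 rotate(0, -90) ⇒ [θ0=90°, θ1=270°, e=0]
no other 1-command option fits: unique.

rotate(0, -90)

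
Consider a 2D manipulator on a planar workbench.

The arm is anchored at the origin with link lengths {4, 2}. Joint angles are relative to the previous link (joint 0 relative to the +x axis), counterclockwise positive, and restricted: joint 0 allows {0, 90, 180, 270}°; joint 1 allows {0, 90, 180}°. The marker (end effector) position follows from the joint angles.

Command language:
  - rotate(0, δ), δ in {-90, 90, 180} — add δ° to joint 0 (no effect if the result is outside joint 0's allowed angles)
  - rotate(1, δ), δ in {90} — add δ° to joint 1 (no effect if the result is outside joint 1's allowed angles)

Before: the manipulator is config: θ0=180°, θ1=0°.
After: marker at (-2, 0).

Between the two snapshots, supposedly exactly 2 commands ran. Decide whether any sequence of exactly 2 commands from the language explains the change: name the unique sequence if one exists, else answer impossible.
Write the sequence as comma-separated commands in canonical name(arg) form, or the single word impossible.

rotate(1, 90), rotate(1, 90)

from: config: θ0=180°, θ1=0°
1. rotate(1, 90) → config: θ0=180°, θ1=90°
2. rotate(1, 90) → config: θ0=180°, θ1=180°
uniquely the one of 16 2-step routes that fits.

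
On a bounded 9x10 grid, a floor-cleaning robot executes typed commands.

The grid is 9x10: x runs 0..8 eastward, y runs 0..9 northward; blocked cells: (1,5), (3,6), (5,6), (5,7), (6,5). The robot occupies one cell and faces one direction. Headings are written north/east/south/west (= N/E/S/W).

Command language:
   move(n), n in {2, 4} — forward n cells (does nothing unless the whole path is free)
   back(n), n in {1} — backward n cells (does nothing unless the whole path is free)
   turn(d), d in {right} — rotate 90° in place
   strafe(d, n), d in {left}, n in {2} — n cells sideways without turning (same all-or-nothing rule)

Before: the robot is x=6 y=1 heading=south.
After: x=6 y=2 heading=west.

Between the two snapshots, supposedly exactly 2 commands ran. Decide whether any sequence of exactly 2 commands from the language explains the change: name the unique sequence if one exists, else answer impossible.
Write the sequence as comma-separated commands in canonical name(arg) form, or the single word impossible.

key: cell and facing (now W) both changed — the 2 commands mix motion and turning
from: x=6 y=1 heading=south
[1] after back(1): x=6 y=2 heading=south
[2] after turn(right): x=6 y=2 heading=west
all 25 alternatives checked — unique.

back(1), turn(right)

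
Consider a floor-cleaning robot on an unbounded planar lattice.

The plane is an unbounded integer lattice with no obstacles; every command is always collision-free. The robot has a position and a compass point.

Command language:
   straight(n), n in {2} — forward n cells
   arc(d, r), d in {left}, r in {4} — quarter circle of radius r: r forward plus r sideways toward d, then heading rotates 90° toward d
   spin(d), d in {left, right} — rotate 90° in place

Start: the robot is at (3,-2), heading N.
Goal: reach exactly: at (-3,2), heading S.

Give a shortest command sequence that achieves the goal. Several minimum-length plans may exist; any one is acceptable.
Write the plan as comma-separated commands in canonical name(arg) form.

arc(left, 4), straight(2), spin(left)

initial: at (3,-2), heading N
step 1 (arc(left, 4)): at (-1,2), heading W
step 2 (straight(2)): at (-3,2), heading W
step 3 (spin(left)): at (-3,2), heading S
nothing shorter than 3 reaches the goal.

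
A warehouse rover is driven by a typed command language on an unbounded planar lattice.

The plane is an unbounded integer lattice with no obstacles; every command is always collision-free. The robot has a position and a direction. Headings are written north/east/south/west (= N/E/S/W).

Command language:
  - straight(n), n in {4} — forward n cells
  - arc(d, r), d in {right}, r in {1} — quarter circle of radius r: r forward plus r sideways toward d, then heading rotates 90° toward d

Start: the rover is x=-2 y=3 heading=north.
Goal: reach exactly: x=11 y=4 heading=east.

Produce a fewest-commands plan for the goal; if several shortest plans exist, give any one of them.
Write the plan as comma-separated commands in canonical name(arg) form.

initial: x=-2 y=3 heading=north
t=1 arc(right, 1) ⇒ x=-1 y=4 heading=east
t=2 straight(4) ⇒ x=3 y=4 heading=east
t=3 straight(4) ⇒ x=7 y=4 heading=east
t=4 straight(4) ⇒ x=11 y=4 heading=east
no 3-step plan works, so 4 is optimal.

arc(right, 1), straight(4), straight(4), straight(4)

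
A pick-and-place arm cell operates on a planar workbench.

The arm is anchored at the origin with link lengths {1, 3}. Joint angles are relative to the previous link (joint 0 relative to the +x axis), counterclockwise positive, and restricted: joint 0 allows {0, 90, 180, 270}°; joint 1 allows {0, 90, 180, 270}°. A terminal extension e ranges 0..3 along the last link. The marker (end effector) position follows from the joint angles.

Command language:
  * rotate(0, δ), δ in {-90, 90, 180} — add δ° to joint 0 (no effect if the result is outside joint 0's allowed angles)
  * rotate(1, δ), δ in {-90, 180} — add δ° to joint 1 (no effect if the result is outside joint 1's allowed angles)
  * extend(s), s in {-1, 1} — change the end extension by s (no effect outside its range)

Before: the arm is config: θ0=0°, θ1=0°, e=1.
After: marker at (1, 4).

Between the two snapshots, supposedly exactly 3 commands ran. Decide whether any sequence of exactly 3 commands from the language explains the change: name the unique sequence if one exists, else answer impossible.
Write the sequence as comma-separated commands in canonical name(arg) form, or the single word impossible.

begin: config: θ0=0°, θ1=0°, e=1
step 1 (rotate(1, -90)): config: θ0=0°, θ1=270°, e=1
step 2 (rotate(1, -90)): config: θ0=0°, θ1=180°, e=1
step 3 (rotate(1, -90)): config: θ0=0°, θ1=90°, e=1
no other 3-command option fits: unique.

rotate(1, -90), rotate(1, -90), rotate(1, -90)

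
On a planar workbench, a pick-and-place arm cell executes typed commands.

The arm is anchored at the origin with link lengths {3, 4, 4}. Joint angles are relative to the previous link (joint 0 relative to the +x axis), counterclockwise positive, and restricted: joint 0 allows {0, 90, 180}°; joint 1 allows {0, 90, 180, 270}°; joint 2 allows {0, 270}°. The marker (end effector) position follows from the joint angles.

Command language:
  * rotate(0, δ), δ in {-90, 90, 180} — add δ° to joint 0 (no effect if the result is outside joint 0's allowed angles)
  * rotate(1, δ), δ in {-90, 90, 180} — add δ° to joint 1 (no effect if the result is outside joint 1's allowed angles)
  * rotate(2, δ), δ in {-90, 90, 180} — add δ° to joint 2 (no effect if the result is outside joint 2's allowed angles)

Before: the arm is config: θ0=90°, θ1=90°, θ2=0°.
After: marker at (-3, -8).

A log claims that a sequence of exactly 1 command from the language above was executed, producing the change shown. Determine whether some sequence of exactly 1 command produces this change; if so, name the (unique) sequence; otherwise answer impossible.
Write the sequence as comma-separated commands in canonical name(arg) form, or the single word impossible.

start: config: θ0=90°, θ1=90°, θ2=0°
[1] after rotate(0, 90): config: θ0=180°, θ1=90°, θ2=0°
no other 1-command option fits: unique.

rotate(0, 90)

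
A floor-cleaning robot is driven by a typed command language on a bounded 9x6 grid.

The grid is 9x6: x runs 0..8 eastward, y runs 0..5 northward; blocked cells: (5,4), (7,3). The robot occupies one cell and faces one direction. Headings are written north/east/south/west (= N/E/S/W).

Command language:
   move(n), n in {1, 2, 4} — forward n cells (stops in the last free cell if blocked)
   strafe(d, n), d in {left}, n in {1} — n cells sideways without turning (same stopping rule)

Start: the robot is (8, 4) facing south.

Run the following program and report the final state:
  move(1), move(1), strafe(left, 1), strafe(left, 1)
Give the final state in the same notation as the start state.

t0: (8, 4) facing south
step 1 (move(1)): (8, 3) facing south
step 2 (move(1)): (8, 2) facing south
step 3 (strafe(left, 1)): (8, 2) facing south
step 4 (strafe(left, 1)): (8, 2) facing south

(8, 2) facing south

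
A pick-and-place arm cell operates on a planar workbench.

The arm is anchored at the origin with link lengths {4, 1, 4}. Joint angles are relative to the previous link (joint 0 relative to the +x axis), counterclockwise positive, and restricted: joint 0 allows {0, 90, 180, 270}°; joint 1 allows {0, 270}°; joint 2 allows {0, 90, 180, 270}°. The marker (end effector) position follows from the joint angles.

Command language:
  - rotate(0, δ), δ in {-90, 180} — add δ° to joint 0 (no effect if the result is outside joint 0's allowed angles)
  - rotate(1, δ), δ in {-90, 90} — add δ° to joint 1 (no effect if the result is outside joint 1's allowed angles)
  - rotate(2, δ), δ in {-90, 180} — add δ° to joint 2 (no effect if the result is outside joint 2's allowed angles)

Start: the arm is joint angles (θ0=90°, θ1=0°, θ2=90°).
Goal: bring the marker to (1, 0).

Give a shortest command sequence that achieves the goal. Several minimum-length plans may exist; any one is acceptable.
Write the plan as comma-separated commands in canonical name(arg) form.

rotate(2, 180), rotate(1, -90)

from: joint angles (θ0=90°, θ1=0°, θ2=90°)
t=1 rotate(2, 180) ⇒ joint angles (θ0=90°, θ1=0°, θ2=270°)
t=2 rotate(1, -90) ⇒ joint angles (θ0=90°, θ1=270°, θ2=270°)
minimal: 2 command(s), checked below 2.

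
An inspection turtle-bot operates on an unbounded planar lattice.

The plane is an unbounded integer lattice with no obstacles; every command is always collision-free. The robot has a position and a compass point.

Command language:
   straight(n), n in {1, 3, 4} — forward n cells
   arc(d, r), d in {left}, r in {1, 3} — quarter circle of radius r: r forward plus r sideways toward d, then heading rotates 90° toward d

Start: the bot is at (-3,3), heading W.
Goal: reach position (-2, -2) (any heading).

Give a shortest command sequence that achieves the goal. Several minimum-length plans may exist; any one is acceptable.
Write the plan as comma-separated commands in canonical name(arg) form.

begin: at (-3,3), heading W
t=1 arc(left, 3) ⇒ at (-6,0), heading S
t=2 arc(left, 3) ⇒ at (-3,-3), heading E
t=3 arc(left, 1) ⇒ at (-2,-2), heading N
shorter routes all fall short; 3 is best.

arc(left, 3), arc(left, 3), arc(left, 1)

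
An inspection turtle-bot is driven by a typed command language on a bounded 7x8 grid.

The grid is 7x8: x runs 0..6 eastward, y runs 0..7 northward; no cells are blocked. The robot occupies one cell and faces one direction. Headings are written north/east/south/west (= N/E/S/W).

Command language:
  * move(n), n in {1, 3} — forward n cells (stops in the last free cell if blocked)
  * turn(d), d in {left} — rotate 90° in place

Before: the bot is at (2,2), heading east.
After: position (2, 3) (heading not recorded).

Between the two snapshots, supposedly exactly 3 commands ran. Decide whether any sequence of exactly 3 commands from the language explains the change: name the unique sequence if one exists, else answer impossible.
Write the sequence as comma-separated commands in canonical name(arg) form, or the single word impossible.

turn(left), move(1), turn(left)

begin: at (2,2), heading east
[1] after turn(left): at (2,2), heading north
[2] after move(1): at (2,3), heading north
[3] after turn(left): at (2,3), heading west
no rival 3-sequence matches.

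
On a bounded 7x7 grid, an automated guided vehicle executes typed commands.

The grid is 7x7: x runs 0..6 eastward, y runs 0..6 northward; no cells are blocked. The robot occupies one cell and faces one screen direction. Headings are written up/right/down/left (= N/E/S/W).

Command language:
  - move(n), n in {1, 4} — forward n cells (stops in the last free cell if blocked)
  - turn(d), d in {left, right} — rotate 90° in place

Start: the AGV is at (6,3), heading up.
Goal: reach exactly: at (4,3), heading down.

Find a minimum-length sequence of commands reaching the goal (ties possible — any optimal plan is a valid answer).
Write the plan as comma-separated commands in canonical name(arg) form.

initial: at (6,3), heading up
step 1 (turn(left)): at (6,3), heading left
step 2 (move(1)): at (5,3), heading left
step 3 (move(1)): at (4,3), heading left
step 4 (turn(left)): at (4,3), heading down
minimal: 4 command(s), checked below 4.

turn(left), move(1), move(1), turn(left)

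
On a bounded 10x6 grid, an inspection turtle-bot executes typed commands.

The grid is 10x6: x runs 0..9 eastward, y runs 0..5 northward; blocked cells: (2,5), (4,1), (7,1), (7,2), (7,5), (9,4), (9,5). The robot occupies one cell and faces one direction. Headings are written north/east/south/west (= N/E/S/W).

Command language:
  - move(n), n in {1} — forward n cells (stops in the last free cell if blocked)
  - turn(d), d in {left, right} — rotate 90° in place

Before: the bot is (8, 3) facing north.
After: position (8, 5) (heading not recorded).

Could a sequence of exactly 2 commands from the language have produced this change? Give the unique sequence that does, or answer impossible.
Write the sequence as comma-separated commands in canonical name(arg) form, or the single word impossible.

move(1), move(1)

initial: (8, 3) facing north
t=1 move(1) ⇒ (8, 4) facing north
t=2 move(1) ⇒ (8, 5) facing north
uniquely the one of 9 2-step routes that fits.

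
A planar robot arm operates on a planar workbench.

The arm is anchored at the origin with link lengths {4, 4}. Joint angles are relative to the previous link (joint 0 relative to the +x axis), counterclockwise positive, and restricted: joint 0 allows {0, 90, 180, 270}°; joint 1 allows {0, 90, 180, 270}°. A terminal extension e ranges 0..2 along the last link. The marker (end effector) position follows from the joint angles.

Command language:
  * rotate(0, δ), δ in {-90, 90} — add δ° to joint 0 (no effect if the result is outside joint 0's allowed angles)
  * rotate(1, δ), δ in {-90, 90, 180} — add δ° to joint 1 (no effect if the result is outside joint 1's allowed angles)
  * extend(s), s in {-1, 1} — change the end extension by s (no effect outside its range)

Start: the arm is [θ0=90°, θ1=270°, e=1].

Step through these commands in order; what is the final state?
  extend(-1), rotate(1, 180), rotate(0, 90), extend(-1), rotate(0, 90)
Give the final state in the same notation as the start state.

[θ0=270°, θ1=90°, e=0]

initial: [θ0=90°, θ1=270°, e=1]
1. extend(-1) → [θ0=90°, θ1=270°, e=0]
2. rotate(1, 180) → [θ0=90°, θ1=90°, e=0]
3. rotate(0, 90) → [θ0=180°, θ1=90°, e=0]
4. extend(-1) → [θ0=180°, θ1=90°, e=0]
5. rotate(0, 90) → [θ0=270°, θ1=90°, e=0]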